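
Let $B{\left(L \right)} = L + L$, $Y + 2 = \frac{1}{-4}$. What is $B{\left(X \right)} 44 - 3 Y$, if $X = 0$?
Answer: $\frac{27}{4} \approx 6.75$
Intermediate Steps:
$Y = - \frac{9}{4}$ ($Y = -2 + \frac{1}{-4} = -2 - \frac{1}{4} = - \frac{9}{4} \approx -2.25$)
$B{\left(L \right)} = 2 L$
$B{\left(X \right)} 44 - 3 Y = 2 \cdot 0 \cdot 44 - - \frac{27}{4} = 0 \cdot 44 + \frac{27}{4} = 0 + \frac{27}{4} = \frac{27}{4}$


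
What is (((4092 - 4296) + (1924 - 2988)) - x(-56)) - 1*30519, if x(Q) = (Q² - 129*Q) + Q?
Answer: -42091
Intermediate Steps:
x(Q) = Q² - 128*Q
(((4092 - 4296) + (1924 - 2988)) - x(-56)) - 1*30519 = (((4092 - 4296) + (1924 - 2988)) - (-56)*(-128 - 56)) - 1*30519 = ((-204 - 1064) - (-56)*(-184)) - 30519 = (-1268 - 1*10304) - 30519 = (-1268 - 10304) - 30519 = -11572 - 30519 = -42091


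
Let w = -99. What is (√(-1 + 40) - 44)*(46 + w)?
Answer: 2332 - 53*√39 ≈ 2001.0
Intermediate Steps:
(√(-1 + 40) - 44)*(46 + w) = (√(-1 + 40) - 44)*(46 - 99) = (√39 - 44)*(-53) = (-44 + √39)*(-53) = 2332 - 53*√39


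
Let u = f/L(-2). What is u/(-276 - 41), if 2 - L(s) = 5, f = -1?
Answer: -1/951 ≈ -0.0010515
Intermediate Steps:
L(s) = -3 (L(s) = 2 - 1*5 = 2 - 5 = -3)
u = ⅓ (u = -1/(-3) = -1*(-⅓) = ⅓ ≈ 0.33333)
u/(-276 - 41) = 1/(3*(-276 - 41)) = (⅓)/(-317) = (⅓)*(-1/317) = -1/951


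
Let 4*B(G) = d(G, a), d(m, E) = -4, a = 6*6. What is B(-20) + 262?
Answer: 261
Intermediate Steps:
a = 36
B(G) = -1 (B(G) = (¼)*(-4) = -1)
B(-20) + 262 = -1 + 262 = 261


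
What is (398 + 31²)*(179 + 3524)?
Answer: 5032377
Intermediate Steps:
(398 + 31²)*(179 + 3524) = (398 + 961)*3703 = 1359*3703 = 5032377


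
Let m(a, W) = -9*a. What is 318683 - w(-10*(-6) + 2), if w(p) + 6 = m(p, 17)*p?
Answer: 353285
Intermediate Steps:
w(p) = -6 - 9*p**2 (w(p) = -6 + (-9*p)*p = -6 - 9*p**2)
318683 - w(-10*(-6) + 2) = 318683 - (-6 - 9*(-10*(-6) + 2)**2) = 318683 - (-6 - 9*(60 + 2)**2) = 318683 - (-6 - 9*62**2) = 318683 - (-6 - 9*3844) = 318683 - (-6 - 34596) = 318683 - 1*(-34602) = 318683 + 34602 = 353285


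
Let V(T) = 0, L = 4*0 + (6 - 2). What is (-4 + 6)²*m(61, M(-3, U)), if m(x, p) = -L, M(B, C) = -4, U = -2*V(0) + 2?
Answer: -16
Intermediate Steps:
L = 4 (L = 0 + 4 = 4)
U = 2 (U = -2*0 + 2 = 0 + 2 = 2)
m(x, p) = -4 (m(x, p) = -1*4 = -4)
(-4 + 6)²*m(61, M(-3, U)) = (-4 + 6)²*(-4) = 2²*(-4) = 4*(-4) = -16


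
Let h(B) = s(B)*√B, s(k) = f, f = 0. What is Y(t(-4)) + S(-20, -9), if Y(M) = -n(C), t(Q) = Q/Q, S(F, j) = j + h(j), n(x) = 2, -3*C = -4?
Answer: -11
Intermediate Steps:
C = 4/3 (C = -⅓*(-4) = 4/3 ≈ 1.3333)
s(k) = 0
h(B) = 0 (h(B) = 0*√B = 0)
S(F, j) = j (S(F, j) = j + 0 = j)
t(Q) = 1
Y(M) = -2 (Y(M) = -1*2 = -2)
Y(t(-4)) + S(-20, -9) = -2 - 9 = -11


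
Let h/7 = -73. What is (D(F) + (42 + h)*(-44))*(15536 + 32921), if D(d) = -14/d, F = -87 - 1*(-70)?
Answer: 16999975482/17 ≈ 1.0000e+9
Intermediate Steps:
F = -17 (F = -87 + 70 = -17)
h = -511 (h = 7*(-73) = -511)
(D(F) + (42 + h)*(-44))*(15536 + 32921) = (-14/(-17) + (42 - 511)*(-44))*(15536 + 32921) = (-14*(-1/17) - 469*(-44))*48457 = (14/17 + 20636)*48457 = (350826/17)*48457 = 16999975482/17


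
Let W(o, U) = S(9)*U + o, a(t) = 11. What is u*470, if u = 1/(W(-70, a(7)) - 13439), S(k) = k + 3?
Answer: -470/13377 ≈ -0.035135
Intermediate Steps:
S(k) = 3 + k
W(o, U) = o + 12*U (W(o, U) = (3 + 9)*U + o = 12*U + o = o + 12*U)
u = -1/13377 (u = 1/((-70 + 12*11) - 13439) = 1/((-70 + 132) - 13439) = 1/(62 - 13439) = 1/(-13377) = -1/13377 ≈ -7.4755e-5)
u*470 = -1/13377*470 = -470/13377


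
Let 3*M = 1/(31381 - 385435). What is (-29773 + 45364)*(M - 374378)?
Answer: -2066587492976689/354054 ≈ -5.8369e+9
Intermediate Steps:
M = -1/1062162 (M = 1/(3*(31381 - 385435)) = (⅓)/(-354054) = (⅓)*(-1/354054) = -1/1062162 ≈ -9.4148e-7)
(-29773 + 45364)*(M - 374378) = (-29773 + 45364)*(-1/1062162 - 374378) = 15591*(-397650085237/1062162) = -2066587492976689/354054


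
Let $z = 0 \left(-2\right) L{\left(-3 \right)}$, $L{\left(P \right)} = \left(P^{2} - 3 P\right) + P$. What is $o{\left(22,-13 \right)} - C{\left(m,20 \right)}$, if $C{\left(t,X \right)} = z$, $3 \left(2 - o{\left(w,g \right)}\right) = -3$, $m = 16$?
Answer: $3$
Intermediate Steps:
$o{\left(w,g \right)} = 3$ ($o{\left(w,g \right)} = 2 - -1 = 2 + 1 = 3$)
$L{\left(P \right)} = P^{2} - 2 P$
$z = 0$ ($z = 0 \left(-2\right) \left(- 3 \left(-2 - 3\right)\right) = 0 \left(\left(-3\right) \left(-5\right)\right) = 0 \cdot 15 = 0$)
$C{\left(t,X \right)} = 0$
$o{\left(22,-13 \right)} - C{\left(m,20 \right)} = 3 - 0 = 3 + 0 = 3$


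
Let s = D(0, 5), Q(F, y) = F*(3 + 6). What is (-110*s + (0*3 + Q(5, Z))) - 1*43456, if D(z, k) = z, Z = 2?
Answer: -43411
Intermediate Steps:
Q(F, y) = 9*F (Q(F, y) = F*9 = 9*F)
s = 0
(-110*s + (0*3 + Q(5, Z))) - 1*43456 = (-110*0 + (0*3 + 9*5)) - 1*43456 = (0 + (0 + 45)) - 43456 = (0 + 45) - 43456 = 45 - 43456 = -43411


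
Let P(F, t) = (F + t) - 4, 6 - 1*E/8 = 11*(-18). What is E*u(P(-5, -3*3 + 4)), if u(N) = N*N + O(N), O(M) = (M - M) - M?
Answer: 342720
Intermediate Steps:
E = 1632 (E = 48 - 88*(-18) = 48 - 8*(-198) = 48 + 1584 = 1632)
O(M) = -M (O(M) = 0 - M = -M)
P(F, t) = -4 + F + t
u(N) = N² - N (u(N) = N*N - N = N² - N)
E*u(P(-5, -3*3 + 4)) = 1632*((-4 - 5 + (-3*3 + 4))*(-1 + (-4 - 5 + (-3*3 + 4)))) = 1632*((-4 - 5 + (-9 + 4))*(-1 + (-4 - 5 + (-9 + 4)))) = 1632*((-4 - 5 - 5)*(-1 + (-4 - 5 - 5))) = 1632*(-14*(-1 - 14)) = 1632*(-14*(-15)) = 1632*210 = 342720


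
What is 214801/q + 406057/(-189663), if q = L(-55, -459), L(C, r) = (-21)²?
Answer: 13520243642/27880461 ≈ 484.94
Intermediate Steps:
L(C, r) = 441
q = 441
214801/q + 406057/(-189663) = 214801/441 + 406057/(-189663) = 214801*(1/441) + 406057*(-1/189663) = 214801/441 - 406057/189663 = 13520243642/27880461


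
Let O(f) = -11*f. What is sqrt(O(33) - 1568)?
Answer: I*sqrt(1931) ≈ 43.943*I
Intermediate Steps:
sqrt(O(33) - 1568) = sqrt(-11*33 - 1568) = sqrt(-363 - 1568) = sqrt(-1931) = I*sqrt(1931)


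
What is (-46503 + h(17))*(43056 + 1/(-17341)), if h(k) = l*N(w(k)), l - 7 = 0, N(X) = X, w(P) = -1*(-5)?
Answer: -34694593126460/17341 ≈ -2.0007e+9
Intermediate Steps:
w(P) = 5
l = 7 (l = 7 + 0 = 7)
h(k) = 35 (h(k) = 7*5 = 35)
(-46503 + h(17))*(43056 + 1/(-17341)) = (-46503 + 35)*(43056 + 1/(-17341)) = -46468*(43056 - 1/17341) = -46468*746634095/17341 = -34694593126460/17341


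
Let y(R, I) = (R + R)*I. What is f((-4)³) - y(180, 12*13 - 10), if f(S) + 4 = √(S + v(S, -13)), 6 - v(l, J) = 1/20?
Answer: -52564 + 3*I*√645/10 ≈ -52564.0 + 7.6191*I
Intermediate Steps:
v(l, J) = 119/20 (v(l, J) = 6 - 1/20 = 119/20)
y(R, I) = 2*I*R (y(R, I) = (2*R)*I = 2*I*R)
f(S) = -4 + √(119/20 + S) (f(S) = -4 + √(S + 119/20) = -4 + √(119/20 + S))
f((-4)³) - y(180, 12*13 - 10) = (-4 + √(595 + 100*(-4)³)/10) - 2*(12*13 - 10)*180 = (-4 + √(595 + 100*(-64))/10) - 2*(156 - 10)*180 = (-4 + √(595 - 6400)/10) - 2*146*180 = (-4 + √(-5805)/10) - 1*52560 = (-4 + (3*I*√645)/10) - 52560 = (-4 + 3*I*√645/10) - 52560 = -52564 + 3*I*√645/10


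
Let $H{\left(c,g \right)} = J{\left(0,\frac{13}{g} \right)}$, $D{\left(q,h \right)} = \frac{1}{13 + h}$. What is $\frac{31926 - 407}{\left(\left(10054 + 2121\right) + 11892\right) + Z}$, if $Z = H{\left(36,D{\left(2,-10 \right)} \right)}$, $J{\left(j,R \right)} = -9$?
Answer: $\frac{31519}{24058} \approx 1.3101$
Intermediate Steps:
$H{\left(c,g \right)} = -9$
$Z = -9$
$\frac{31926 - 407}{\left(\left(10054 + 2121\right) + 11892\right) + Z} = \frac{31926 - 407}{\left(\left(10054 + 2121\right) + 11892\right) - 9} = \frac{31519}{\left(12175 + 11892\right) - 9} = \frac{31519}{24067 - 9} = \frac{31519}{24058}$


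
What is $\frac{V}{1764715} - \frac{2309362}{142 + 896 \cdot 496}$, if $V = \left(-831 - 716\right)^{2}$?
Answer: $- \frac{1505722777604}{392259085485} \approx -3.8386$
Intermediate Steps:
$V = 2393209$ ($V = \left(-1547\right)^{2} = 2393209$)
$\frac{V}{1764715} - \frac{2309362}{142 + 896 \cdot 496} = \frac{2393209}{1764715} - \frac{2309362}{142 + 896 \cdot 496} = 2393209 \cdot \frac{1}{1764715} - \frac{2309362}{142 + 444416} = \frac{2393209}{1764715} - \frac{2309362}{444558} = \frac{2393209}{1764715} - \frac{1154681}{222279} = - \frac{1505722777604}{392259085485}$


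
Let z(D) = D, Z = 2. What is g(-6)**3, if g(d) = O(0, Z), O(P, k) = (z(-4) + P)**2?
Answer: 4096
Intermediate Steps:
O(P, k) = (-4 + P)**2
g(d) = 16 (g(d) = (-4 + 0)**2 = (-4)**2 = 16)
g(-6)**3 = 16**3 = 4096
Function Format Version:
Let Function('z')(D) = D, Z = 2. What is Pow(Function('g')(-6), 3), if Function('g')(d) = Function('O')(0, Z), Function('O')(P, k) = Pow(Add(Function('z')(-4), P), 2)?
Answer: 4096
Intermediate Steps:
Function('O')(P, k) = Pow(Add(-4, P), 2)
Function('g')(d) = 16 (Function('g')(d) = Pow(Add(-4, 0), 2) = Pow(-4, 2) = 16)
Pow(Function('g')(-6), 3) = Pow(16, 3) = 4096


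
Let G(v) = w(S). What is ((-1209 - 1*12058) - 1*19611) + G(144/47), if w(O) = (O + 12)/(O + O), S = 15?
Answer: -328771/10 ≈ -32877.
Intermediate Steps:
w(O) = (12 + O)/(2*O) (w(O) = (12 + O)/((2*O)) = (12 + O)*(1/(2*O)) = (12 + O)/(2*O))
G(v) = 9/10 (G(v) = (1/2)*(12 + 15)/15 = (1/2)*(1/15)*27 = 9/10)
((-1209 - 1*12058) - 1*19611) + G(144/47) = ((-1209 - 1*12058) - 1*19611) + 9/10 = ((-1209 - 12058) - 19611) + 9/10 = (-13267 - 19611) + 9/10 = -32878 + 9/10 = -328771/10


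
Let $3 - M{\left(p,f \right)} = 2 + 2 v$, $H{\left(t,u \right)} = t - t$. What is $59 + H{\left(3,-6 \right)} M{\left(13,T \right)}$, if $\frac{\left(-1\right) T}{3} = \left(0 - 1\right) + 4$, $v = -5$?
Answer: $59$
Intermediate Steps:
$H{\left(t,u \right)} = 0$
$T = -9$ ($T = - 3 \left(\left(0 - 1\right) + 4\right) = - 3 \left(-1 + 4\right) = \left(-3\right) 3 = -9$)
$M{\left(p,f \right)} = 11$ ($M{\left(p,f \right)} = 3 - \left(2 + 2 \left(-5\right)\right) = 3 - \left(2 - 10\right) = 3 - -8 = 3 + 8 = 11$)
$59 + H{\left(3,-6 \right)} M{\left(13,T \right)} = 59 + 0 \cdot 11 = 59 + 0 = 59$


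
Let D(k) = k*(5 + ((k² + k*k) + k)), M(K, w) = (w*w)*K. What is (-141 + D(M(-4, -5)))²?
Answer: 3962651590881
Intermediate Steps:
M(K, w) = K*w² (M(K, w) = w²*K = K*w²)
D(k) = k*(5 + k + 2*k²) (D(k) = k*(5 + ((k² + k²) + k)) = k*(5 + (2*k² + k)) = k*(5 + (k + 2*k²)) = k*(5 + k + 2*k²))
(-141 + D(M(-4, -5)))² = (-141 + (-4*(-5)²)*(5 - 4*(-5)² + 2*(-4*(-5)²)²))² = (-141 + (-4*25)*(5 - 4*25 + 2*(-4*25)²))² = (-141 - 100*(5 - 100 + 2*(-100)²))² = (-141 - 100*(5 - 100 + 2*10000))² = (-141 - 100*(5 - 100 + 20000))² = (-141 - 100*19905)² = (-141 - 1990500)² = (-1990641)² = 3962651590881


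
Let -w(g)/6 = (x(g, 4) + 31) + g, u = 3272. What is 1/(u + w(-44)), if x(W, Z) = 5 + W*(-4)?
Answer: 1/2264 ≈ 0.00044170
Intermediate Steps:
x(W, Z) = 5 - 4*W
w(g) = -216 + 18*g (w(g) = -6*(((5 - 4*g) + 31) + g) = -6*((36 - 4*g) + g) = -6*(36 - 3*g) = -216 + 18*g)
1/(u + w(-44)) = 1/(3272 + (-216 + 18*(-44))) = 1/(3272 + (-216 - 792)) = 1/(3272 - 1008) = 1/2264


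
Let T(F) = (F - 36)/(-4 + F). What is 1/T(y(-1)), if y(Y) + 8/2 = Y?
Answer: 9/41 ≈ 0.21951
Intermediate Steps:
y(Y) = -4 + Y
T(F) = (-36 + F)/(-4 + F)
1/T(y(-1)) = 1/((-36 + (-4 - 1))/(-4 + (-4 - 1))) = 1/((-36 - 5)/(-4 - 5)) = 1/(-41/(-9)) = 1/(-1/9*(-41)) = 1/(41/9) = 9/41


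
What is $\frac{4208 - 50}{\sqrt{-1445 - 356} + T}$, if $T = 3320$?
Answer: $\frac{13804560}{11024201} - \frac{4158 i \sqrt{1801}}{11024201} \approx 1.2522 - 0.016006 i$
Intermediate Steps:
$\frac{4208 - 50}{\sqrt{-1445 - 356} + T} = \frac{4208 - 50}{\sqrt{-1445 - 356} + 3320} = \frac{4158}{\sqrt{-1801} + 3320} = \frac{4158}{i \sqrt{1801} + 3320} = \frac{4158}{3320 + i \sqrt{1801}}$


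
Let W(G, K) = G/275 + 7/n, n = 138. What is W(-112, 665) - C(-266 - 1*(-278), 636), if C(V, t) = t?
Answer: -24149731/37950 ≈ -636.36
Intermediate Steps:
W(G, K) = 7/138 + G/275 (W(G, K) = G/275 + 7/138 = 7/138 + G/275)
W(-112, 665) - C(-266 - 1*(-278), 636) = (7/138 + (1/275)*(-112)) - 1*636 = (7/138 - 112/275) - 636 = -13531/37950 - 636 = -24149731/37950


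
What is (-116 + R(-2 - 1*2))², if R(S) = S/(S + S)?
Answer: 53361/4 ≈ 13340.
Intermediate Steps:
R(S) = ½ (R(S) = S/((2*S)) = S*(1/(2*S)) = ½)
(-116 + R(-2 - 1*2))² = (-116 + ½)² = (-231/2)² = 53361/4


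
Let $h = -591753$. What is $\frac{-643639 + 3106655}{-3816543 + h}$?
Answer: $- \frac{307877}{551037} \approx -0.55872$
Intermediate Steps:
$\frac{-643639 + 3106655}{-3816543 + h} = \frac{-643639 + 3106655}{-3816543 - 591753} = \frac{2463016}{-4408296} = 2463016 \left(- \frac{1}{4408296}\right) = - \frac{307877}{551037}$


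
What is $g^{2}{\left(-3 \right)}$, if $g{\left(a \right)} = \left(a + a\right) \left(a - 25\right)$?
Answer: $28224$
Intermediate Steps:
$g{\left(a \right)} = 2 a \left(-25 + a\right)$
$g^{2}{\left(-3 \right)} = \left(2 \left(-3\right) \left(-25 - 3\right)\right)^{2} = \left(2 \left(-3\right) \left(-28\right)\right)^{2} = 168^{2} = 28224$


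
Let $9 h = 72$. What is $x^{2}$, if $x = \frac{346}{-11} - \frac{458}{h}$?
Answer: $\frac{15233409}{1936} \approx 7868.5$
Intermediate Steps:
$h = 8$ ($h = \frac{1}{9} \cdot 72 = 8$)
$x = - \frac{3903}{44}$ ($x = \frac{346}{-11} - \frac{458}{8} = 346 \left(- \frac{1}{11}\right) - \frac{229}{4} = - \frac{346}{11} - \frac{229}{4} = - \frac{3903}{44} \approx -88.705$)
$x^{2} = \left(- \frac{3903}{44}\right)^{2} = \frac{15233409}{1936}$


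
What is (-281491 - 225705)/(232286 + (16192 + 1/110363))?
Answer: -55975672148/27422777515 ≈ -2.0412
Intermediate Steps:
(-281491 - 225705)/(232286 + (16192 + 1/110363)) = -507196/(232286 + (16192 + 1/110363)) = -507196/(232286 + 1786997697/110363) = -507196/27422777515/110363 = -507196*110363/27422777515 = -55975672148/27422777515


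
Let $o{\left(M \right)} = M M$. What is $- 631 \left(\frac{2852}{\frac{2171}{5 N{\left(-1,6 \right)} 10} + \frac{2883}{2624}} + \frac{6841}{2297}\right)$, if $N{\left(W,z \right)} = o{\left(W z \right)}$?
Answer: $- \frac{2446415620445573}{3125672611} \approx -7.8268 \cdot 10^{5}$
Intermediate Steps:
$o{\left(M \right)} = M^{2}$
$N{\left(W,z \right)} = W^{2} z^{2}$ ($N{\left(W,z \right)} = \left(W z\right)^{2} = W^{2} z^{2}$)
$- 631 \left(\frac{2852}{\frac{2171}{5 N{\left(-1,6 \right)} 10} + \frac{2883}{2624}} + \frac{6841}{2297}\right) = - 631 \left(\frac{2852}{\frac{2171}{5 \left(-1\right)^{2} \cdot 6^{2} \cdot 10} + \frac{2883}{2624}} + \frac{6841}{2297}\right) = - 631 \left(\frac{2852}{\frac{2171}{5 \cdot 1 \cdot 36 \cdot 10} + 2883 \cdot \frac{1}{2624}} + 6841 \cdot \frac{1}{2297}\right) = - 631 \left(\frac{2852}{\frac{2171}{5 \cdot 36 \cdot 10} + \frac{2883}{2624}} + \frac{6841}{2297}\right) = - 631 \left(\frac{2852}{\frac{2171}{180 \cdot 10} + \frac{2883}{2624}} + \frac{6841}{2297}\right) = - 631 \left(\frac{2852}{\frac{2171}{1800} + \frac{2883}{2624}} + \frac{6841}{2297}\right) = - 631 \left(\frac{2852}{\frac{1360763}{590400}} + \frac{6841}{2297}\right) = - 631 \left(2852 \cdot \frac{590400}{1360763} + \frac{6841}{2297}\right) = - 631 \left(\frac{1683820800}{1360763} + \frac{6841}{2297}\right) = \left(-631\right) \frac{3877045357283}{3125672611} = - \frac{2446415620445573}{3125672611}$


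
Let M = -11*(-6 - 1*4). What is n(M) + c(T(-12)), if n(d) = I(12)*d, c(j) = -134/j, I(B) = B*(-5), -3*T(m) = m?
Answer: -13267/2 ≈ -6633.5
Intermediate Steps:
T(m) = -m/3
I(B) = -5*B
M = 110 (M = -11*(-6 - 4) = -11*(-10) = 110)
n(d) = -60*d (n(d) = (-5*12)*d = -60*d)
n(M) + c(T(-12)) = -60*110 - 134/((-⅓*(-12))) = -6600 - 134/4 = -6600 - 134*¼ = -6600 - 67/2 = -13267/2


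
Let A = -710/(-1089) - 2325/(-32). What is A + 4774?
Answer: 168918997/34848 ≈ 4847.3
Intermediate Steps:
A = 2554645/34848 (A = -710*(-1/1089) - 2325*(-1/32) = 710/1089 + 2325/32 = 2554645/34848 ≈ 73.308)
A + 4774 = 2554645/34848 + 4774 = 168918997/34848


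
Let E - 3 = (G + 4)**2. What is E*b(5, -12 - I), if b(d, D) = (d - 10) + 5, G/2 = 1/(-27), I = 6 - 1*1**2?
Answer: 0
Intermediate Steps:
I = 5 (I = 6 - 1*1 = 6 - 1 = 5)
G = -2/27 (G = 2/(-27) = 2*(-1/27) = -2/27 ≈ -0.074074)
b(d, D) = -5 + d (b(d, D) = (-10 + d) + 5 = -5 + d)
E = 13423/729 (E = 3 + (-2/27 + 4)**2 = 3 + (106/27)**2 = 3 + 11236/729 = 13423/729 ≈ 18.413)
E*b(5, -12 - I) = 13423*(-5 + 5)/729 = (13423/729)*0 = 0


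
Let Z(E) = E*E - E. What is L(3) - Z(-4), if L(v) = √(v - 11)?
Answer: -20 + 2*I*√2 ≈ -20.0 + 2.8284*I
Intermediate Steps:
Z(E) = E² - E
L(v) = √(-11 + v)
L(3) - Z(-4) = √(-11 + 3) - (-4)*(-1 - 4) = √(-8) - (-4)*(-5) = 2*I*√2 - 1*20 = 2*I*√2 - 20 = -20 + 2*I*√2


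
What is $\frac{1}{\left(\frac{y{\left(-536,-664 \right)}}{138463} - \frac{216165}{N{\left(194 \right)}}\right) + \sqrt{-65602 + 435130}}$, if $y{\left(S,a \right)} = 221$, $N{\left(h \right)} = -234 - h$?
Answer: $- \frac{10495697084651948}{2378237499270037271} + \frac{41562178484768 \sqrt{92382}}{2378237499270037271} \approx 0.00089851$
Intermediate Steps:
$\frac{1}{\left(\frac{y{\left(-536,-664 \right)}}{138463} - \frac{216165}{N{\left(194 \right)}}\right) + \sqrt{-65602 + 435130}} = \frac{1}{\left(\frac{221}{138463} - \frac{216165}{-234 - 194}\right) + \sqrt{-65602 + 435130}} = \frac{1}{\left(221 \cdot \frac{1}{138463} - \frac{216165}{-234 - 194}\right) + \sqrt{369528}} = \frac{1}{\left(\frac{17}{10651} - \frac{216165}{-428}\right) + 2 \sqrt{92382}} = \frac{1}{\left(\frac{17}{10651} - - \frac{216165}{428}\right) + 2 \sqrt{92382}} = \frac{1}{\left(\frac{17}{10651} + \frac{216165}{428}\right) + 2 \sqrt{92382}} = \frac{1}{\frac{2302380691}{4558628} + 2 \sqrt{92382}}$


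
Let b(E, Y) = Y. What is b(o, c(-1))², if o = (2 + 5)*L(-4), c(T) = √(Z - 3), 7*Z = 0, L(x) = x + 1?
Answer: -3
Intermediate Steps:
L(x) = 1 + x
Z = 0 (Z = (⅐)*0 = 0)
c(T) = I*√3 (c(T) = √(0 - 3) = √(-3) = I*√3)
o = -21 (o = (2 + 5)*(1 - 4) = 7*(-3) = -21)
b(o, c(-1))² = (I*√3)² = -3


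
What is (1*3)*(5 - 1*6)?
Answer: -3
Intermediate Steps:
(1*3)*(5 - 1*6) = 3*(5 - 6) = 3*(-1) = -3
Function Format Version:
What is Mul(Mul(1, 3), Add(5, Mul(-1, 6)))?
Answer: -3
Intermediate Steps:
Mul(Mul(1, 3), Add(5, Mul(-1, 6))) = Mul(3, Add(5, -6)) = Mul(3, -1) = -3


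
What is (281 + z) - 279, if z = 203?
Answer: 205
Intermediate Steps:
(281 + z) - 279 = (281 + 203) - 279 = 484 - 279 = 205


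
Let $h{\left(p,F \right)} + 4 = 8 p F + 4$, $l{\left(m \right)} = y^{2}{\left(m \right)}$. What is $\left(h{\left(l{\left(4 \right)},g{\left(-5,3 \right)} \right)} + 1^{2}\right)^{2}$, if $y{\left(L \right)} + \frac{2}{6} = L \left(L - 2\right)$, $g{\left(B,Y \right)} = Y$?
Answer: $\frac{17935225}{9} \approx 1.9928 \cdot 10^{6}$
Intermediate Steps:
$y{\left(L \right)} = - \frac{1}{3} + L \left(-2 + L\right)$ ($y{\left(L \right)} = - \frac{1}{3} + L \left(L - 2\right) = - \frac{1}{3} + L \left(-2 + L\right)$)
$l{\left(m \right)} = \left(- \frac{1}{3} + m^{2} - 2 m\right)^{2}$
$h{\left(p,F \right)} = 8 F p$ ($h{\left(p,F \right)} = -4 + \left(8 p F + 4\right) = -4 + \left(8 F p + 4\right) = -4 + \left(4 + 8 F p\right) = 8 F p$)
$\left(h{\left(l{\left(4 \right)},g{\left(-5,3 \right)} \right)} + 1^{2}\right)^{2} = \left(8 \cdot 3 \frac{\left(1 - 3 \cdot 4^{2} + 6 \cdot 4\right)^{2}}{9} + 1^{2}\right)^{2} = \left(8 \cdot 3 \frac{\left(1 - 48 + 24\right)^{2}}{9} + 1\right)^{2} = \left(8 \cdot 3 \frac{\left(-23\right)^{2}}{9} + 1\right)^{2} = \left(8 \cdot 3 \cdot \frac{1}{9} \cdot 529 + 1\right)^{2} = \left(8 \cdot 3 \cdot \frac{529}{9} + 1\right)^{2} = \left(\frac{4232}{3} + 1\right)^{2} = \left(\frac{4235}{3}\right)^{2} = \frac{17935225}{9}$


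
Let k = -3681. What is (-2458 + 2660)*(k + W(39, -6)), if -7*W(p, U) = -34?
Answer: -5198066/7 ≈ -7.4258e+5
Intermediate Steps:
W(p, U) = 34/7 (W(p, U) = -⅐*(-34) = 34/7)
(-2458 + 2660)*(k + W(39, -6)) = (-2458 + 2660)*(-3681 + 34/7) = 202*(-25733/7) = -5198066/7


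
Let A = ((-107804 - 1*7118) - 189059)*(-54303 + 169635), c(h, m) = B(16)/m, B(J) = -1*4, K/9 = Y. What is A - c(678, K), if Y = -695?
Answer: -219292398008464/6255 ≈ -3.5059e+10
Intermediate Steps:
K = -6255 (K = 9*(-695) = -6255)
B(J) = -4
c(h, m) = -4/m
A = -35058736692 (A = ((-107804 - 7118) - 189059)*115332 = (-114922 - 189059)*115332 = -303981*115332 = -35058736692)
A - c(678, K) = -35058736692 - (-4)/(-6255) = -35058736692 - (-4)*(-1)/6255 = -35058736692 - 1*4/6255 = -35058736692 - 4/6255 = -219292398008464/6255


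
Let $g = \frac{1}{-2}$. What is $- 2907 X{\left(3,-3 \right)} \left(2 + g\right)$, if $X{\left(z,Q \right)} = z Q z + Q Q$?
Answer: $78489$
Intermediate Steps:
$X{\left(z,Q \right)} = Q^{2} + Q z^{2}$ ($X{\left(z,Q \right)} = Q z z + Q^{2} = Q z^{2} + Q^{2} = Q^{2} + Q z^{2}$)
$g = - \frac{1}{2} \approx -0.5$
$- 2907 X{\left(3,-3 \right)} \left(2 + g\right) = - 2907 - 3 \left(-3 + 3^{2}\right) \left(2 - \frac{1}{2}\right) = - 2907 - 3 \left(-3 + 9\right) \frac{3}{2} = - 2907 \left(-3\right) 6 \cdot \frac{3}{2} = - 2907 \left(\left(-18\right) \frac{3}{2}\right) = \left(-2907\right) \left(-27\right) = 78489$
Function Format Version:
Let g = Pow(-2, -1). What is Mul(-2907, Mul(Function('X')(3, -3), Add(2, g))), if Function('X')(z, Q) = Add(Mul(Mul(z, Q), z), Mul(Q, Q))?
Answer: 78489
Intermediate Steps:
Function('X')(z, Q) = Add(Pow(Q, 2), Mul(Q, Pow(z, 2))) (Function('X')(z, Q) = Add(Mul(Mul(Q, z), z), Pow(Q, 2)) = Add(Mul(Q, Pow(z, 2)), Pow(Q, 2)) = Add(Pow(Q, 2), Mul(Q, Pow(z, 2))))
g = Rational(-1, 2) ≈ -0.50000
Mul(-2907, Mul(Function('X')(3, -3), Add(2, g))) = Mul(-2907, Mul(Mul(-3, Add(-3, Pow(3, 2))), Add(2, Rational(-1, 2)))) = Mul(-2907, Mul(Mul(-3, Add(-3, 9)), Rational(3, 2))) = Mul(-2907, Mul(Mul(-3, 6), Rational(3, 2))) = Mul(-2907, Mul(-18, Rational(3, 2))) = Mul(-2907, -27) = 78489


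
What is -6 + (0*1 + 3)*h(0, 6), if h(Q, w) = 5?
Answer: 9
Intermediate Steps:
-6 + (0*1 + 3)*h(0, 6) = -6 + (0*1 + 3)*5 = -6 + (0 + 3)*5 = -6 + 3*5 = -6 + 15 = 9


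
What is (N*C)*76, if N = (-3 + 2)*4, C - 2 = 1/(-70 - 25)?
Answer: -3024/5 ≈ -604.80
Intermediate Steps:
C = 189/95 (C = 2 + 1/(-70 - 25) = 2 + 1/(-95) = 2 - 1/95 = 189/95 ≈ 1.9895)
N = -4 (N = -1*4 = -4)
(N*C)*76 = -4*189/95*76 = -756/95*76 = -3024/5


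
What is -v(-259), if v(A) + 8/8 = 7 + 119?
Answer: -125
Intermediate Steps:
v(A) = 125 (v(A) = -1 + (7 + 119) = -1 + 126 = 125)
-v(-259) = -1*125 = -125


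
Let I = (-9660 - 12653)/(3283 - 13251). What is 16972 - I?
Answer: 169154583/9968 ≈ 16970.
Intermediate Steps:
I = 22313/9968 (I = -22313/(-9968) = -22313*(-1/9968) = 22313/9968 ≈ 2.2385)
16972 - I = 16972 - 1*22313/9968 = 16972 - 22313/9968 = 169154583/9968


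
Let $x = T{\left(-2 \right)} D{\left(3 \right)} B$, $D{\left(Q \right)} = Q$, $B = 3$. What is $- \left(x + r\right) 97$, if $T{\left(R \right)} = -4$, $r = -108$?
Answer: $13968$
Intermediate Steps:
$x = -36$ ($x = \left(-4\right) 3 \cdot 3 = \left(-12\right) 3 = -36$)
$- \left(x + r\right) 97 = - \left(-36 - 108\right) 97 = - \left(-144\right) 97 = \left(-1\right) \left(-13968\right) = 13968$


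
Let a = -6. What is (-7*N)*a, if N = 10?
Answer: 420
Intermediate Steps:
(-7*N)*a = -7*10*(-6) = -70*(-6) = 420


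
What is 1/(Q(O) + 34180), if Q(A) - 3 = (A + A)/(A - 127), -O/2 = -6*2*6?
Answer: 17/581399 ≈ 2.9240e-5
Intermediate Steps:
O = 144 (O = -2*(-6*2)*6 = -(-24)*6 = -2*(-72) = 144)
Q(A) = 3 + 2*A/(-127 + A) (Q(A) = 3 + (A + A)/(A - 127) = 3 + (2*A)/(-127 + A) = 3 + 2*A/(-127 + A))
1/(Q(O) + 34180) = 1/((-381 + 5*144)/(-127 + 144) + 34180) = 1/((-381 + 720)/17 + 34180) = 1/((1/17)*339 + 34180) = 1/(339/17 + 34180) = 1/(581399/17) = 17/581399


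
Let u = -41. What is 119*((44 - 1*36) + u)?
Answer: -3927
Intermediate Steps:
119*((44 - 1*36) + u) = 119*((44 - 1*36) - 41) = 119*((44 - 36) - 41) = 119*(8 - 41) = 119*(-33) = -3927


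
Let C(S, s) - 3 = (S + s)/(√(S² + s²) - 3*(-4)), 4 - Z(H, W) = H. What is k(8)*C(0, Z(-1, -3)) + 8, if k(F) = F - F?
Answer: 8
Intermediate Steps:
Z(H, W) = 4 - H
k(F) = 0
C(S, s) = 3 + (S + s)/(12 + √(S² + s²)) (C(S, s) = 3 + (S + s)/(√(S² + s²) - 3*(-4)) = 3 + (S + s)/(√(S² + s²) + 12) = 3 + (S + s)/(12 + √(S² + s²)))
k(8)*C(0, Z(-1, -3)) + 8 = 0*((36 + 0 + (4 - 1*(-1)) + 3*√(0² + (4 - 1*(-1))²))/(12 + √(0² + (4 - 1*(-1))²))) + 8 = 0*((36 + 0 + (4 + 1) + 3*√(0 + (4 + 1)²))/(12 + √(0 + (4 + 1)²))) + 8 = 0*((36 + 0 + 5 + 3*√(0 + 5²))/(12 + √(0 + 5²))) + 8 = 0*((36 + 0 + 5 + 3*√(0 + 25))/(12 + √(0 + 25))) + 8 = 0*((36 + 0 + 5 + 3*√25)/(12 + √25)) + 8 = 0*((36 + 0 + 5 + 3*5)/(12 + 5)) + 8 = 0*((36 + 0 + 5 + 15)/17) + 8 = 0*((1/17)*56) + 8 = 0*(56/17) + 8 = 0 + 8 = 8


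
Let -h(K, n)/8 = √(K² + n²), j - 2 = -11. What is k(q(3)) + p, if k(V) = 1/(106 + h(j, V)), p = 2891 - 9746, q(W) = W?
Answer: -18768937/2738 + 6*√10/1369 ≈ -6855.0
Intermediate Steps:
j = -9 (j = 2 - 11 = -9)
p = -6855
h(K, n) = -8*√(K² + n²)
k(V) = 1/(106 - 8*√(81 + V²)) (k(V) = 1/(106 - 8*√((-9)² + V²)) = 1/(106 - 8*√(81 + V²)))
k(q(3)) + p = -1/(-106 + 8*√(81 + 3²)) - 6855 = -1/(-106 + 8*√(81 + 9)) - 6855 = -1/(-106 + 8*√90) - 6855 = -1/(-106 + 8*(3*√10)) - 6855 = -1/(-106 + 24*√10) - 6855 = -6855 - 1/(-106 + 24*√10)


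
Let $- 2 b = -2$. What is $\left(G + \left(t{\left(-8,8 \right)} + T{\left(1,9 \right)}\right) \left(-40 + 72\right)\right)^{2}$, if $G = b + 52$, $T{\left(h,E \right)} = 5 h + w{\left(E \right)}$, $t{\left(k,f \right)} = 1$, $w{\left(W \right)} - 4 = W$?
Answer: $436921$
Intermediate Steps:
$b = 1$ ($b = \left(- \frac{1}{2}\right) \left(-2\right) = 1$)
$w{\left(W \right)} = 4 + W$
$T{\left(h,E \right)} = 4 + E + 5 h$ ($T{\left(h,E \right)} = 5 h + \left(4 + E\right) = 4 + E + 5 h$)
$G = 53$ ($G = 1 + 52 = 53$)
$\left(G + \left(t{\left(-8,8 \right)} + T{\left(1,9 \right)}\right) \left(-40 + 72\right)\right)^{2} = \left(53 + \left(1 + \left(4 + 9 + 5 \cdot 1\right)\right) \left(-40 + 72\right)\right)^{2} = \left(53 + \left(1 + \left(4 + 9 + 5\right)\right) 32\right)^{2} = \left(53 + \left(1 + 18\right) 32\right)^{2} = \left(53 + 19 \cdot 32\right)^{2} = \left(53 + 608\right)^{2} = 661^{2} = 436921$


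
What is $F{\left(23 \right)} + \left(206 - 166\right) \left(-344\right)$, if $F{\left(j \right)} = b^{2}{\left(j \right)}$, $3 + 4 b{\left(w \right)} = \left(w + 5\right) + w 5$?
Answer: $-12535$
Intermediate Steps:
$b{\left(w \right)} = \frac{1}{2} + \frac{3 w}{2}$ ($b{\left(w \right)} = - \frac{3}{4} + \frac{\left(w + 5\right) + w 5}{4} = - \frac{3}{4} + \frac{\left(5 + w\right) + 5 w}{4} = - \frac{3}{4} + \frac{5 + 6 w}{4} = - \frac{3}{4} + \left(\frac{5}{4} + \frac{3 w}{2}\right) = \frac{1}{2} + \frac{3 w}{2}$)
$F{\left(j \right)} = \left(\frac{1}{2} + \frac{3 j}{2}\right)^{2}$
$F{\left(23 \right)} + \left(206 - 166\right) \left(-344\right) = \frac{\left(1 + 3 \cdot 23\right)^{2}}{4} + \left(206 - 166\right) \left(-344\right) = \frac{\left(1 + 69\right)^{2}}{4} + 40 \left(-344\right) = \frac{70^{2}}{4} - 13760 = \frac{1}{4} \cdot 4900 - 13760 = 1225 - 13760 = -12535$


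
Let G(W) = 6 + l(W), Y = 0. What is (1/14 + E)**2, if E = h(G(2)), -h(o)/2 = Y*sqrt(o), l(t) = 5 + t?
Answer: 1/196 ≈ 0.0051020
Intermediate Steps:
G(W) = 11 + W (G(W) = 6 + (5 + W) = 11 + W)
h(o) = 0 (h(o) = -0*sqrt(o) = -2*0 = 0)
E = 0
(1/14 + E)**2 = (1/14 + 0)**2 = (1/14)**2 = 1/196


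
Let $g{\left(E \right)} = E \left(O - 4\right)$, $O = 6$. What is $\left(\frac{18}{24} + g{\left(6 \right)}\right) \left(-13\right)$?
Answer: $- \frac{663}{4} \approx -165.75$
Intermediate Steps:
$g{\left(E \right)} = 2 E$ ($g{\left(E \right)} = E \left(6 - 4\right) = E 2 = 2 E$)
$\left(\frac{18}{24} + g{\left(6 \right)}\right) \left(-13\right) = \left(\frac{18}{24} + 2 \cdot 6\right) \left(-13\right) = \left(18 \cdot \frac{1}{24} + 12\right) \left(-13\right) = \left(\frac{3}{4} + 12\right) \left(-13\right) = \frac{51}{4} \left(-13\right) = - \frac{663}{4}$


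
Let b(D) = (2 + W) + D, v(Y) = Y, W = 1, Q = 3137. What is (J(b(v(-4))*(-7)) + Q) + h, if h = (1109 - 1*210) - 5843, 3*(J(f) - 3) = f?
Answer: -5405/3 ≈ -1801.7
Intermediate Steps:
b(D) = 3 + D (b(D) = (2 + 1) + D = 3 + D)
J(f) = 3 + f/3
h = -4944 (h = (1109 - 210) - 5843 = 899 - 5843 = -4944)
(J(b(v(-4))*(-7)) + Q) + h = ((3 + ((3 - 4)*(-7))/3) + 3137) - 4944 = ((3 + (-1*(-7))/3) + 3137) - 4944 = ((3 + (⅓)*7) + 3137) - 4944 = ((3 + 7/3) + 3137) - 4944 = (16/3 + 3137) - 4944 = 9427/3 - 4944 = -5405/3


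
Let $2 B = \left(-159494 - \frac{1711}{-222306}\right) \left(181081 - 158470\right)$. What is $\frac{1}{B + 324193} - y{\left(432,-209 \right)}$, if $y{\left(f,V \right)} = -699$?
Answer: $\frac{186763977670532207}{267187378641889} \approx 699.0$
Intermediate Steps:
$B = - \frac{267235425341261}{148204}$ ($B = \frac{\left(-159494 - \frac{1711}{-222306}\right) \left(181081 - 158470\right)}{2} = \frac{\left(-159494 - - \frac{1711}{222306}\right) 22611}{2} = \frac{\left(-159494 + \frac{1711}{222306}\right) 22611}{2} = \frac{\left(- \frac{35456471453}{222306}\right) 22611}{2} = \frac{1}{2} \left(- \frac{267235425341261}{74102}\right) = - \frac{267235425341261}{148204} \approx -1.8032 \cdot 10^{9}$)
$\frac{1}{B + 324193} - y{\left(432,-209 \right)} = \frac{1}{- \frac{267235425341261}{148204} + 324193} - -699 = \frac{1}{- \frac{267187378641889}{148204}} + 699 = - \frac{148204}{267187378641889} + 699 = \frac{186763977670532207}{267187378641889}$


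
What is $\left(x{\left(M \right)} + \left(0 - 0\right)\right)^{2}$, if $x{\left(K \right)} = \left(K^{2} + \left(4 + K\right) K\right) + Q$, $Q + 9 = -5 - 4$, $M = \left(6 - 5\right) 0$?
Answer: $324$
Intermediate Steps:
$M = 0$ ($M = 1 \cdot 0 = 0$)
$Q = -18$ ($Q = -9 - 9 = -18$)
$x{\left(K \right)} = -18 + K^{2} + K \left(4 + K\right)$ ($x{\left(K \right)} = \left(K^{2} + \left(4 + K\right) K\right) - 18 = \left(K^{2} + K \left(4 + K\right)\right) - 18 = -18 + K^{2} + K \left(4 + K\right)$)
$\left(x{\left(M \right)} + \left(0 - 0\right)\right)^{2} = \left(\left(-18 + 2 \cdot 0^{2} + 4 \cdot 0\right) + \left(0 - 0\right)\right)^{2} = \left(\left(-18 + 2 \cdot 0 + 0\right) + \left(0 + 0\right)\right)^{2} = \left(\left(-18 + 0 + 0\right) + 0\right)^{2} = \left(-18 + 0\right)^{2} = \left(-18\right)^{2} = 324$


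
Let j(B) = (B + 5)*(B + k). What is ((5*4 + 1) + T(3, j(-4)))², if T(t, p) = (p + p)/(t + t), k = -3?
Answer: 3136/9 ≈ 348.44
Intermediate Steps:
j(B) = (-3 + B)*(5 + B) (j(B) = (B + 5)*(B - 3) = (5 + B)*(-3 + B) = (-3 + B)*(5 + B))
T(t, p) = p/t (T(t, p) = (2*p)/((2*t)) = (2*p)*(1/(2*t)) = p/t)
((5*4 + 1) + T(3, j(-4)))² = ((5*4 + 1) + (-15 + (-4)² + 2*(-4))/3)² = ((20 + 1) + (-15 + 16 - 8)*(⅓))² = (21 - 7*⅓)² = (21 - 7/3)² = (56/3)² = 3136/9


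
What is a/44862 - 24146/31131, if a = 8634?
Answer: -135742133/232766487 ≈ -0.58317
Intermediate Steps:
a/44862 - 24146/31131 = 8634/44862 - 24146/31131 = 8634*(1/44862) - 24146*1/31131 = 1439/7477 - 24146/31131 = -135742133/232766487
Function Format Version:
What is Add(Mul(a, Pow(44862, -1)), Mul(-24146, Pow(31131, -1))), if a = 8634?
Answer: Rational(-135742133, 232766487) ≈ -0.58317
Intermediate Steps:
Add(Mul(a, Pow(44862, -1)), Mul(-24146, Pow(31131, -1))) = Add(Mul(8634, Pow(44862, -1)), Mul(-24146, Pow(31131, -1))) = Add(Mul(8634, Rational(1, 44862)), Mul(-24146, Rational(1, 31131))) = Add(Rational(1439, 7477), Rational(-24146, 31131)) = Rational(-135742133, 232766487)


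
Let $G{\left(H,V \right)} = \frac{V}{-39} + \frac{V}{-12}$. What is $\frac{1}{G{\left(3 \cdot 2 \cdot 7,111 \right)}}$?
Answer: $- \frac{52}{629} \approx -0.082671$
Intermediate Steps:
$G{\left(H,V \right)} = - \frac{17 V}{156}$ ($G{\left(H,V \right)} = V \left(- \frac{1}{39}\right) + V \left(- \frac{1}{12}\right) = - \frac{V}{39} - \frac{V}{12} = - \frac{17 V}{156}$)
$\frac{1}{G{\left(3 \cdot 2 \cdot 7,111 \right)}} = \frac{1}{\left(- \frac{17}{156}\right) 111} = \frac{1}{- \frac{629}{52}} = - \frac{52}{629}$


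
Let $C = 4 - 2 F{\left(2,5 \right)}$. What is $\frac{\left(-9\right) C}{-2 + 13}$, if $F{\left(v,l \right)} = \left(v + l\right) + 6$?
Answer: $18$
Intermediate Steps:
$F{\left(v,l \right)} = 6 + l + v$ ($F{\left(v,l \right)} = \left(l + v\right) + 6 = 6 + l + v$)
$C = -22$ ($C = 4 - 2 \left(6 + 5 + 2\right) = 4 - 26 = -22$)
$\frac{\left(-9\right) C}{-2 + 13} = \frac{\left(-9\right) \left(-22\right)}{-2 + 13} = \frac{198}{11} = 198 \cdot \frac{1}{11} = 18$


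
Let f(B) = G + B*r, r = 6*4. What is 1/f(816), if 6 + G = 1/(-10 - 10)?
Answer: 20/391559 ≈ 5.1078e-5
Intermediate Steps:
G = -121/20 (G = -6 + 1/(-10 - 10) = -6 + 1/(-20) = -6 - 1/20 = -121/20 ≈ -6.0500)
r = 24
f(B) = -121/20 + 24*B (f(B) = -121/20 + B*24 = -121/20 + 24*B)
1/f(816) = 1/(-121/20 + 24*816) = 1/(-121/20 + 19584) = 1/(391559/20) = 20/391559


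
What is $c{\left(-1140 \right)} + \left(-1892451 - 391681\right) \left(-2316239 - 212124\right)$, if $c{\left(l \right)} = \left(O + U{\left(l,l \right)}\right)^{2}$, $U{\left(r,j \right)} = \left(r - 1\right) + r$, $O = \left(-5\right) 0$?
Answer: $5775120038877$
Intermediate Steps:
$O = 0$
$U{\left(r,j \right)} = -1 + 2 r$ ($U{\left(r,j \right)} = \left(-1 + r\right) + r = -1 + 2 r$)
$c{\left(l \right)} = \left(-1 + 2 l\right)^{2}$ ($c{\left(l \right)} = \left(0 + \left(-1 + 2 l\right)\right)^{2} = \left(-1 + 2 l\right)^{2}$)
$c{\left(-1140 \right)} + \left(-1892451 - 391681\right) \left(-2316239 - 212124\right) = \left(-1 + 2 \left(-1140\right)\right)^{2} + \left(-1892451 - 391681\right) \left(-2316239 - 212124\right) = \left(-1 - 2280\right)^{2} - -5775114835916 = \left(-2281\right)^{2} + 5775114835916 = 5202961 + 5775114835916 = 5775120038877$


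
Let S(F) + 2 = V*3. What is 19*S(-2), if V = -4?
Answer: -266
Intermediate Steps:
S(F) = -14 (S(F) = -2 - 4*3 = -2 - 12 = -14)
19*S(-2) = 19*(-14) = -266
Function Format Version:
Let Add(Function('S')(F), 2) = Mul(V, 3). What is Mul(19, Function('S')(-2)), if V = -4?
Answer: -266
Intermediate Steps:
Function('S')(F) = -14 (Function('S')(F) = Add(-2, Mul(-4, 3)) = Add(-2, -12) = -14)
Mul(19, Function('S')(-2)) = Mul(19, -14) = -266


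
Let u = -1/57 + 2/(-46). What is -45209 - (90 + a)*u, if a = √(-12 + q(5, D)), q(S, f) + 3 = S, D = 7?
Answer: -19753933/437 + 80*I*√10/1311 ≈ -45204.0 + 0.19297*I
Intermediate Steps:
q(S, f) = -3 + S
a = I*√10 (a = √(-12 + (-3 + 5)) = √(-12 + 2) = √(-10) = I*√10 ≈ 3.1623*I)
u = -80/1311 (u = -1*1/57 + 2*(-1/46) = -1/57 - 1/23 = -80/1311 ≈ -0.061022)
-45209 - (90 + a)*u = -45209 - (90 + I*√10)*(-80)/1311 = -45209 - (-2400/437 - 80*I*√10/1311) = -45209 + (2400/437 + 80*I*√10/1311) = -19753933/437 + 80*I*√10/1311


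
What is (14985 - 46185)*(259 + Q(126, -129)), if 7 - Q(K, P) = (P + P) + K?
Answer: -12417600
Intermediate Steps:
Q(K, P) = 7 - K - 2*P (Q(K, P) = 7 - ((P + P) + K) = 7 - (2*P + K) = 7 - (K + 2*P) = 7 + (-K - 2*P) = 7 - K - 2*P)
(14985 - 46185)*(259 + Q(126, -129)) = (14985 - 46185)*(259 + (7 - 1*126 - 2*(-129))) = -31200*(259 + (7 - 126 + 258)) = -31200*(259 + 139) = -31200*398 = -12417600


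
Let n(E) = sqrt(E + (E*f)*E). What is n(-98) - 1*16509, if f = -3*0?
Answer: -16509 + 7*I*sqrt(2) ≈ -16509.0 + 9.8995*I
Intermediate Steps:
f = 0
n(E) = sqrt(E) (n(E) = sqrt(E + (E*0)*E) = sqrt(E + 0*E) = sqrt(E + 0) = sqrt(E))
n(-98) - 1*16509 = sqrt(-98) - 1*16509 = 7*I*sqrt(2) - 16509 = -16509 + 7*I*sqrt(2)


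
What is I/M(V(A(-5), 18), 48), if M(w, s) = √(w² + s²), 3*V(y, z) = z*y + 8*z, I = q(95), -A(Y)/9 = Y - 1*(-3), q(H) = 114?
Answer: 19*√185/370 ≈ 0.69845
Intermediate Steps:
A(Y) = -27 - 9*Y (A(Y) = -9*(Y - 1*(-3)) = -9*(Y + 3) = -9*(3 + Y) = -27 - 9*Y)
I = 114
V(y, z) = 8*z/3 + y*z/3 (V(y, z) = (z*y + 8*z)/3 = (y*z + 8*z)/3 = (8*z + y*z)/3 = 8*z/3 + y*z/3)
M(w, s) = √(s² + w²)
I/M(V(A(-5), 18), 48) = 114/(√(48² + ((⅓)*18*(8 + (-27 - 9*(-5))))²)) = 114/(√(2304 + ((⅓)*18*(8 + (-27 + 45)))²)) = 114/(√(2304 + ((⅓)*18*(8 + 18))²)) = 114/(√(2304 + ((⅓)*18*26)²)) = 114/(√(2304 + 156²)) = 114/(√(2304 + 24336)) = 114/(√26640) = 114/((12*√185)) = 114*(√185/2220) = 19*√185/370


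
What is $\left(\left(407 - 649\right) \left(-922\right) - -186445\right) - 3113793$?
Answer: $-2704224$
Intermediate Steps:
$\left(\left(407 - 649\right) \left(-922\right) - -186445\right) - 3113793 = \left(\left(-242\right) \left(-922\right) + 186445\right) - 3113793 = \left(223124 + 186445\right) - 3113793 = 409569 - 3113793 = -2704224$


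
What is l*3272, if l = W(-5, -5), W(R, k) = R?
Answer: -16360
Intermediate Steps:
l = -5
l*3272 = -5*3272 = -16360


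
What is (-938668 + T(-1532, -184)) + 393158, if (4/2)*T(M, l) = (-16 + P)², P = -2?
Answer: -545348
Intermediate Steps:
T(M, l) = 162 (T(M, l) = (-16 - 2)²/2 = (½)*(-18)² = (½)*324 = 162)
(-938668 + T(-1532, -184)) + 393158 = (-938668 + 162) + 393158 = -938506 + 393158 = -545348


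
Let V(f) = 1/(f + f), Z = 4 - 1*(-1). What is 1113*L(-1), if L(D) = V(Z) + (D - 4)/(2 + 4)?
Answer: -4081/5 ≈ -816.20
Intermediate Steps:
Z = 5 (Z = 4 + 1 = 5)
V(f) = 1/(2*f)
L(D) = -17/30 + D/6 (L(D) = (1/2)/5 + (D - 4)/(2 + 4) = (1/2)*(1/5) + (-4 + D)/6 = 1/10 + (-4 + D)*(1/6) = 1/10 + (-2/3 + D/6) = -17/30 + D/6)
1113*L(-1) = 1113*(-17/30 + (1/6)*(-1)) = 1113*(-17/30 - 1/6) = 1113*(-11/15) = -4081/5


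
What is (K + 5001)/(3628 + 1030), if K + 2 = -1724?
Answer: 3275/4658 ≈ 0.70309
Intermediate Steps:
K = -1726 (K = -2 - 1724 = -1726)
(K + 5001)/(3628 + 1030) = (-1726 + 5001)/(3628 + 1030) = 3275/4658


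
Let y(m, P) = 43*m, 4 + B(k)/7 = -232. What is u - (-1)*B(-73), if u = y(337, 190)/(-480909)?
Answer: -794476159/480909 ≈ -1652.0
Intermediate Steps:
B(k) = -1652 (B(k) = -28 + 7*(-232) = -28 - 1624 = -1652)
u = -14491/480909 (u = (43*337)/(-480909) = 14491*(-1/480909) = -14491/480909 ≈ -0.030133)
u - (-1)*B(-73) = -14491/480909 - (-1)*(-1652) = -14491/480909 - 1*1652 = -14491/480909 - 1652 = -794476159/480909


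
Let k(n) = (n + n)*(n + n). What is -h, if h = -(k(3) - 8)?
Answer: 28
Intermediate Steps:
k(n) = 4*n**2 (k(n) = (2*n)*(2*n) = 4*n**2)
h = -28 (h = -(4*3**2 - 8) = -(4*9 - 8) = -(36 - 8) = -1*28 = -28)
-h = -1*(-28) = 28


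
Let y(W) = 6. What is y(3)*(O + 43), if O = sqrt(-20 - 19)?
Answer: 258 + 6*I*sqrt(39) ≈ 258.0 + 37.47*I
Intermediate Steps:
O = I*sqrt(39) (O = sqrt(-39) = I*sqrt(39) ≈ 6.245*I)
y(3)*(O + 43) = 6*(I*sqrt(39) + 43) = 6*(43 + I*sqrt(39)) = 258 + 6*I*sqrt(39)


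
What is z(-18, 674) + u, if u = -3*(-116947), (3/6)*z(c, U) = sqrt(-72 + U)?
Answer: 350841 + 2*sqrt(602) ≈ 3.5089e+5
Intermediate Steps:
z(c, U) = 2*sqrt(-72 + U)
u = 350841
z(-18, 674) + u = 2*sqrt(-72 + 674) + 350841 = 2*sqrt(602) + 350841 = 350841 + 2*sqrt(602)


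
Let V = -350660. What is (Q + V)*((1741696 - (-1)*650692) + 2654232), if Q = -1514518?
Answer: -9412844598360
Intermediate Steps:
(Q + V)*((1741696 - (-1)*650692) + 2654232) = (-1514518 - 350660)*((1741696 - (-1)*650692) + 2654232) = -1865178*((1741696 - 1*(-650692)) + 2654232) = -1865178*((1741696 + 650692) + 2654232) = -1865178*(2392388 + 2654232) = -1865178*5046620 = -9412844598360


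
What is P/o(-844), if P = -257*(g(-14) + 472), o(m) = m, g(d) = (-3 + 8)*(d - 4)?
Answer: 49087/422 ≈ 116.32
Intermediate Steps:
g(d) = -20 + 5*d (g(d) = 5*(-4 + d) = -20 + 5*d)
P = -98174 (P = -257*((-20 + 5*(-14)) + 472) = -257*((-20 - 70) + 472) = -257*(-90 + 472) = -257*382 = -98174)
P/o(-844) = -98174/(-844) = -98174*(-1/844) = 49087/422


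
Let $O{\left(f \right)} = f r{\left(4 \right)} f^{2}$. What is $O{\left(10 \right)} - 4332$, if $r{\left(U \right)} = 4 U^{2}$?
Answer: $59668$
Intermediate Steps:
$O{\left(f \right)} = 64 f^{3}$ ($O{\left(f \right)} = f 4 \cdot 4^{2} f^{2} = f 4 \cdot 16 f^{2} = f 64 f^{2} = 64 f^{3}$)
$O{\left(10 \right)} - 4332 = 64 \cdot 10^{3} - 4332 = 64 \cdot 1000 - 4332 = 64000 - 4332 = 59668$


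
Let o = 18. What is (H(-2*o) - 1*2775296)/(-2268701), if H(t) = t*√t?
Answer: 2775296/2268701 + 216*I/2268701 ≈ 1.2233 + 9.5209e-5*I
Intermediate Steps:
H(t) = t^(3/2)
(H(-2*o) - 1*2775296)/(-2268701) = ((-2*18)^(3/2) - 1*2775296)/(-2268701) = ((-36)^(3/2) - 2775296)*(-1/2268701) = (-216*I - 2775296)*(-1/2268701) = (-2775296 - 216*I)*(-1/2268701) = 2775296/2268701 + 216*I/2268701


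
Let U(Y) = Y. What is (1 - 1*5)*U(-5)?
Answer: 20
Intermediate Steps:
(1 - 1*5)*U(-5) = (1 - 1*5)*(-5) = (1 - 5)*(-5) = -4*(-5) = 20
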